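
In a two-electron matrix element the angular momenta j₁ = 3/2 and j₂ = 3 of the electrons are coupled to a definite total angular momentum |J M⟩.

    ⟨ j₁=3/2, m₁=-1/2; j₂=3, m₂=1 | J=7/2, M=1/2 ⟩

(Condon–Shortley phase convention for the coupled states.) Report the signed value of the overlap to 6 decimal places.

√[8·1!2!5!/9! · 1!2!4!2!4!3!] = √(512/7)
  +(−1)^0/∏(0,1,2,4,0,1)! = 1/48  (running 1/48)
  +(−1)^1/∏(1,0,1,3,1,2)! = -1/12  (running -1/16)
⟨..|..⟩ = √(512/7)·(-1/16) = -0.534522

−√(2/7) = -0.534522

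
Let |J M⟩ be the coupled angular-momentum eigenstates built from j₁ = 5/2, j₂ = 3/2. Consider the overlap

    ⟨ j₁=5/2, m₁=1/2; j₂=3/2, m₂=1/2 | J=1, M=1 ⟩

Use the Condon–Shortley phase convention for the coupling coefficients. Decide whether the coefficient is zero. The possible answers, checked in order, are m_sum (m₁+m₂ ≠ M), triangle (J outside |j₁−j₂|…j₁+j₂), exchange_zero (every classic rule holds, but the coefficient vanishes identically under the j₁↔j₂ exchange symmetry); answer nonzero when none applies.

m-sum: m₁+m₂ = 1/2+1/2 = 1, M = 1  ✓
triangle: |j₁−j₂| = 1 ≤ J = 1 ≤ j₁+j₂ = 4  ✓
exchange: j₁≠j₂ or m₁≠m₂ — the exchange symmetry imposes no constraint here
value check: CG = +√(3/20) = +0.387298 ≠ 0

nonzero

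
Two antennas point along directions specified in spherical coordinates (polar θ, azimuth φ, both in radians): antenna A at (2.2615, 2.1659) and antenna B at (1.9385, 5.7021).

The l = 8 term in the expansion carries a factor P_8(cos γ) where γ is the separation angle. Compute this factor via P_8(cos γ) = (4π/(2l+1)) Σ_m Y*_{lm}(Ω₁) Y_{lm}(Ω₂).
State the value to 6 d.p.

-0.222086

Expand P_8 via completeness: Σ_{m} conj(Y_{8,m}) at Ω₁ times Y_{8,m} at Ω₂ —
  [-8]  conj(Y_{8,-8})(Ω₁) = (0.003110, -0.064148) ; Y_{8,-8}(Ω₂) = (-0.018866, -0.295746) ; Δ = (-0.019030, 0.000291)
  [-7]  conj(Y_{8,-7})(Ω₁) = (0.181384, -0.110376) ; Y_{8,-7}(Ω₂) = (0.274455, 0.364957) ; Δ = (0.090064, 0.035904)
  [-6]  conj(Y_{8,-6})(Ω₁) = (0.365262, 0.167088) ; Y_{8,-6}(Ω₂) = (-0.219472, -0.078852) ; Δ = (-0.066989, -0.065473)
  [-5]  conj(Y_{8,-5})(Ω₁) = (0.071954, 0.429276) ; Y_{8,-5}(Ω₂) = (-0.213490, 0.051378) ; Δ = (-0.037417, -0.087949)
  [-4]  conj(Y_{8,-4})(Ω₁) = (-0.099848, 0.095125) ; Y_{8,-4}(Ω₂) = (0.223668, -0.238392) ; Δ = (0.000344, 0.045080)
  [-3]  conj(Y_{8,-3})(Ω₁) = (0.280899, 0.061198) ; Y_{8,-3}(Ω₂) = (0.012762, -0.073263) ; Δ = (0.008068, -0.019798)
  [-2]  conj(Y_{8,-2})(Ω₁) = (0.114033, 0.285014) ; Y_{8,-2}(Ω₂) = (0.132252, 0.305433) ; Δ = (-0.071972, 0.072523)
  [-1]  conj(Y_{8,-1})(Ω₁) = (0.088490, -0.130714) ; Y_{8,-1}(Ω₂) = (0.009120, 0.005989) ; Δ = (0.001590, -0.000662)
  [+0]  conj(Y_{8,0})(Ω₁) = (0.333437, -0.000000) ; Y_{8,0}(Ω₂) = (-0.329172, 0.000000) ; Δ = (-0.109758, 0.000000)
  [+1]  conj(Y_{8,1})(Ω₁) = (-0.088490, -0.130714) ; Y_{8,1}(Ω₂) = (-0.009120, 0.005989) ; Δ = (0.001590, 0.000662)
  [+2]  conj(Y_{8,2})(Ω₁) = (0.114033, -0.285014) ; Y_{8,2}(Ω₂) = (0.132252, -0.305433) ; Δ = (-0.071972, -0.072523)
  [+3]  conj(Y_{8,3})(Ω₁) = (-0.280899, 0.061198) ; Y_{8,3}(Ω₂) = (-0.012762, -0.073263) ; Δ = (0.008068, 0.019798)
  [+4]  conj(Y_{8,4})(Ω₁) = (-0.099848, -0.095125) ; Y_{8,4}(Ω₂) = (0.223668, 0.238392) ; Δ = (0.000344, -0.045080)
  [+5]  conj(Y_{8,5})(Ω₁) = (-0.071954, 0.429276) ; Y_{8,5}(Ω₂) = (0.213490, 0.051378) ; Δ = (-0.037417, 0.087949)
  [+6]  conj(Y_{8,6})(Ω₁) = (0.365262, -0.167088) ; Y_{8,6}(Ω₂) = (-0.219472, 0.078852) ; Δ = (-0.066989, 0.065473)
  [+7]  conj(Y_{8,7})(Ω₁) = (-0.181384, -0.110376) ; Y_{8,7}(Ω₂) = (-0.274455, 0.364957) ; Δ = (0.090064, -0.035904)
  [+8]  conj(Y_{8,8})(Ω₁) = (0.003110, 0.064148) ; Y_{8,8}(Ω₂) = (-0.018866, 0.295746) ; Δ = (-0.019030, -0.000291)
Total Σ_m = (-0.300441, 0.000000). Multiply by 0.739198: (-0.222086, 0.000000). P_8(cos γ) = -0.222086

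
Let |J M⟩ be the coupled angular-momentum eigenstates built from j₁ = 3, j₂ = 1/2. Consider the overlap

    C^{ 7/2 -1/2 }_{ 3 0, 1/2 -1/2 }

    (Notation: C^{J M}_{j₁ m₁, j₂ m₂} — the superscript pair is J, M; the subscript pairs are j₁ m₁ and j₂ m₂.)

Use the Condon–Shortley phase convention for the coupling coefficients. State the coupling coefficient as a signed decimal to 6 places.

√[8·0!6!1!/8! · 3!3!0!1!3!4!] = √(5184/7)
  +(−1)^0/∏(0,0,3,0,3,1)! = 1/36  (running 1/36)
⟨..|..⟩ = √(5184/7)·(1/36) = +0.755929

+√(4/7) ≈ +0.755929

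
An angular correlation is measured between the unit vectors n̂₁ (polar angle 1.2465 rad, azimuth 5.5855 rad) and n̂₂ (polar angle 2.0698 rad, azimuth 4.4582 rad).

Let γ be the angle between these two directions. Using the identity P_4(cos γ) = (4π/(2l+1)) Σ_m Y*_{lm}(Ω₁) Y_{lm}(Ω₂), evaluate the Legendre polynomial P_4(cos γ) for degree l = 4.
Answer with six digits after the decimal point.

0.225618

Addition theorem: P_4(cos γ) = (4π/9) Σ_m Y*_{lm}(Ω₁) Y_{lm}(Ω₂), m = −4…4:
  term(m=-4) = -0.01896 - 0.09204j   from Y*(Ω₁)=-0.33547 - 0.12278j, Y(Ω₂)=0.13840 + 0.22370j
  term(m=-3) = 0.13378 + 0.03278j   from Y*(Ω₁)=-0.16944 - 0.29438j, Y(Ω₂)=-0.28011 + 0.29320j
  term(m=-2) = 0.00854 - 0.01048j   from Y*(Ω₁)=-0.01517 + 0.08561j, Y(Ω₂)=-0.13587 - 0.07571j
  term(m=-1) = -0.03898 - 0.08205j   from Y*(Ω₁)=-0.25067 + 0.21015j, Y(Ω₂)=-0.06983 + 0.26877j
  term(m=+0) = -0.00717 + 0.00000j   from Y*(Ω₁)=0.03330 + 0.00000j, Y(Ω₂)=-0.21524 + 0.00000j
  term(m=+1) = -0.03898 + 0.08205j   from Y*(Ω₁)=0.25067 + 0.21015j, Y(Ω₂)=0.06983 + 0.26877j
  term(m=+2) = 0.00854 + 0.01048j   from Y*(Ω₁)=-0.01517 - 0.08561j, Y(Ω₂)=-0.13587 + 0.07571j
  term(m=+3) = 0.13378 - 0.03278j   from Y*(Ω₁)=0.16944 - 0.29438j, Y(Ω₂)=0.28011 + 0.29320j
  term(m=+4) = -0.01896 + 0.09204j   from Y*(Ω₁)=-0.33547 + 0.12278j, Y(Ω₂)=0.13840 - 0.22370j
Total Σ_m = 0.16159 - 0.00000j. Multiply by 1.396263: 0.22562 - 0.00000j. P_4(cos γ) = 0.225618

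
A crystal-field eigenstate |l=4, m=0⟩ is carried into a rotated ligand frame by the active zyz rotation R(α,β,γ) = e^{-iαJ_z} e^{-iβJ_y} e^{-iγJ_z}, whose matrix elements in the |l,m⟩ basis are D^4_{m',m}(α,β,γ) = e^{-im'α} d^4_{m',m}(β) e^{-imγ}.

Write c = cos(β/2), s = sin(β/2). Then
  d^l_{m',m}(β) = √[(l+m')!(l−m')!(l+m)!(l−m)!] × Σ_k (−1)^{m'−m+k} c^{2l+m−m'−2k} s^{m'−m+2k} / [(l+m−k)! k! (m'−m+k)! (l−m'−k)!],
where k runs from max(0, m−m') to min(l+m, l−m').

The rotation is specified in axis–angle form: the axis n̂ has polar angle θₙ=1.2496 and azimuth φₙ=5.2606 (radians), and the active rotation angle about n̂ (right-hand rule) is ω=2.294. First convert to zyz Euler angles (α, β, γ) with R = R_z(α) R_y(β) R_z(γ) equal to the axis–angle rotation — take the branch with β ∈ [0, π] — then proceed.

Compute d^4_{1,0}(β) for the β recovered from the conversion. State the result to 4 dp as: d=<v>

d=-0.3075

Axis–angle → zyz. n̂ = (sinθₙcosφₙ, sinθₙsinφₙ, cosθₙ) = (+0.494508, -0.809811, +0.315702), ω = 2.2940.
R = I cosω + sinω [n̂]ₓ + (1−cosω) n̂n̂ᵀ gives
  R = [-0.255418, -0.902156, -0.347673; -0.428799, +0.428002, -0.795579; +0.866541, -0.054124, -0.496163]
β = atan2(√(R₁₃²+R₂₃²), R₃₃) = 2.089970; α = atan2(R₂₃, R₁₃) mod 2π = 4.300393; γ = atan2(R₃₂, −R₃₁) mod 2π = 3.203971
d^4_{1,0}(β=2.0900) via the finite sum:
With c≡cos(β/2)=0.501915 and s≡sin(β/2)=0.864917, N=[120·6·24·24]^{1/2}=643.987578
Admissible k: 0..3 (factorial args all ≥0)
  k=0: (−1)^1·643.9876/(144)·0.5019^7·0.8649^1 = -0.031038
  k=1: (−1)^2·643.9876/(24)·0.5019^5·0.8649^3 = +0.553019
  k=2: (−1)^3·643.9876/(24)·0.5019^3·0.8649^5 = -1.642210
  k=3: (−1)^4·643.9876/(144)·0.5019^1·0.8649^7 = +0.812767
d^4_{1,0}(2.0900) = -0.031038 +0.553019 -1.642210 +0.812767 = -0.307462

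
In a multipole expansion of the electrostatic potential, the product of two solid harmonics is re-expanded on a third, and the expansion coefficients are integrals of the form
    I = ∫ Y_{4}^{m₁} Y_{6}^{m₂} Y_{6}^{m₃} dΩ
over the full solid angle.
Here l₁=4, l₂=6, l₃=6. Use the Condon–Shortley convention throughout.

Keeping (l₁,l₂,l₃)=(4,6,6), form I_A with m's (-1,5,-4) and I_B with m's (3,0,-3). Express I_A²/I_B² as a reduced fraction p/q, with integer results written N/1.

55/294

Same 4,6,6: normalisation and zero-m 3j drop out of the ratio.
A: Δ: 4! 4! 8! / 17! → 1/15315300; sum: t=3:−1/967680 t=4:+1/725760 = 1/2903040; 3j²(4 6 6; -1 5 -4) = Δ·Π!·Σ² = 5/3094  (sign +1)
B: Δ: 4! 4! 8! / 17! → 1/15315300; sum: t=0:+1/207360 t=1:−1/103680 = -1/207360; 3j²(4 6 6; 3 0 -3) = Δ·Π!·Σ² = 21/2431  (sign +1)
I_A²/I_B² = (5/3094)/(21/2431) = 55/294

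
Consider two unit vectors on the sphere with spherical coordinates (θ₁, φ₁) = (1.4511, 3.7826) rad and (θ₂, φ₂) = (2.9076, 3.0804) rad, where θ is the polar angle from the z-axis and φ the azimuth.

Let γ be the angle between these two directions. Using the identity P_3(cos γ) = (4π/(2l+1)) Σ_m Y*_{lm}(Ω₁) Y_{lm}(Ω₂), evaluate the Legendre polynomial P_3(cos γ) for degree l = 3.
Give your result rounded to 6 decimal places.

-0.088851

Summing Y*_{l m}(θ₁,φ₁)·Y_{l m}(θ₂,φ₂) over m ∈ [−3, 3]; prefactor 4π/(2·3+1) = 1.795196:
  m=-3: (0.140870, -0.383263) × (-0.005113, -0.000949) = (-0.001084, 0.001826)  (running Σ = (-0.001084, 0.001826))
  m=-2: (0.034258, 0.115315) × (-0.053045, -0.006525) = (-0.001065, -0.006340)  (running Σ = (-0.002149, -0.004514))
  m=-1: (0.238838, 0.178200) × (-0.279069, -0.017098) = (-0.063605, -0.053814)  (running Σ = (-0.065754, -0.058328))
  m=0: (-0.130507, -0.000000) × (-0.628436, 0.000000) = (0.082015, 0.000000)  (running Σ = (0.016261, -0.058328))
  m=1: (-0.238838, 0.178200) × (0.279069, -0.017098) = (-0.063605, 0.053814)  (running Σ = (-0.047345, -0.004514))
  m=2: (0.034258, -0.115315) × (-0.053045, 0.006525) = (-0.001065, 0.006340)  (running Σ = (-0.048410, 0.001826))
  m=3: (-0.140870, -0.383263) × (0.005113, -0.000949) = (-0.001084, -0.001826)  (running Σ = (-0.049494, -0.000000))
Accumulated sum (-0.049494, -0.000000); after 4π/(2l+1) scaling, (-0.088851, -0.000000) ⇒ P_3 = -0.088851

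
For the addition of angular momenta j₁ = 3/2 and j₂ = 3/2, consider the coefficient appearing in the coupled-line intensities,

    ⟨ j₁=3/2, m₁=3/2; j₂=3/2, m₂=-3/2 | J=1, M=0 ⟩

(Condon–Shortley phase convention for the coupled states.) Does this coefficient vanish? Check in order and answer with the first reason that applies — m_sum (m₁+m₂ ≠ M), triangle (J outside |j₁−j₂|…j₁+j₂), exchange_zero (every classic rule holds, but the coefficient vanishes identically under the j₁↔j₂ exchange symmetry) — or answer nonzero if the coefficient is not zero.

nonzero

m-sum: m₁+m₂ = 3/2+(-3/2) = 0, M = 0  ✓
triangle: |j₁−j₂| = 0 ≤ J = 1 ≤ j₁+j₂ = 3  ✓
exchange: j₁≠j₂ or m₁≠m₂ — the exchange symmetry imposes no constraint here
value check: CG = +√(9/20) = +0.670820 ≠ 0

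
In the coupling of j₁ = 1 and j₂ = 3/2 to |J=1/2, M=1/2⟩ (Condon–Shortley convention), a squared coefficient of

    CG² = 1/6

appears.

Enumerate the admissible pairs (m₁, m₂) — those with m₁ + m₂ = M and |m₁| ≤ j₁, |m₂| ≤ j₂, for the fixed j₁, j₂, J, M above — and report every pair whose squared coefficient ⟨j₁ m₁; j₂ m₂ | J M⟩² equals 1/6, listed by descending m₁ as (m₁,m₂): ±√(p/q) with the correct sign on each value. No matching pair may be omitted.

Admissible pairs with m₁+m₂ = M = 1/2: (-1,3/2), (0,1/2), (1,-1/2)
  (m₁,m₂)=(1,-1/2): CG² = 1/6, CG = +√(1/6)   ← matches the target
  (m₁,m₂)=(0,1/2): CG² = 1/3, CG = −√(1/3)
  (m₁,m₂)=(-1,3/2): CG² = 1/2, CG = +√(1/2)
Pairs with CG² = 1/6: (1,-1/2): +√(1/6)

(1,-1/2): +√(1/6)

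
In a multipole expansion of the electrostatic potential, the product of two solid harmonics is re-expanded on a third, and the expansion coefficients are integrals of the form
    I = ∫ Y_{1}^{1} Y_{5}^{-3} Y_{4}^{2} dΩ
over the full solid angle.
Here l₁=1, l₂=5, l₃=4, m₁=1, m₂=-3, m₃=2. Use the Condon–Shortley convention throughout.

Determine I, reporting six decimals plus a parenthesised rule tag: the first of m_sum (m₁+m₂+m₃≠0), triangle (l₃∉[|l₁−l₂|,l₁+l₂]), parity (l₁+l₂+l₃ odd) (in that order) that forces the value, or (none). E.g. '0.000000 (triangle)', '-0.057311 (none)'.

-0.259847 (none)

m-sum 0 ✓  L=10 even ✓  4≤4≤6 ✓
Π(2lᵢ+1) = 3×11×9 = 297
triangle coeff Δ(1,5,4) = 1/495
Σ_t [1,1]: t=1:−1/576 = -1/576
(3j)²=5/99 [(1 5 4; 0 0 0)], sign=-1
Σ_t [0,0]: t=0:+1/2880 = 1/2880
(3j)²=28/495 [(1 5 4; 1 -3 2)], sign=+1
⇒ 4πI² = 28/33
I = (-1)√(28/33/(4π)) = -0.25984664
No selection rule forces the value: the integral is nonzero (none).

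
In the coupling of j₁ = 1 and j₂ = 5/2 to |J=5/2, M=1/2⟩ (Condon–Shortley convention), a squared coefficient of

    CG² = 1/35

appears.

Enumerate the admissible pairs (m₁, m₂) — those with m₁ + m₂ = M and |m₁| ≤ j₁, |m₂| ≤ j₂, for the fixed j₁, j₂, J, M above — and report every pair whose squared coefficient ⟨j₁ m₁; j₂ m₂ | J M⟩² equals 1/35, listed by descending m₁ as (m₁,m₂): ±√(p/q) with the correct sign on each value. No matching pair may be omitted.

Admissible pairs with m₁+m₂ = M = 1/2: (-1,3/2), (0,1/2), (1,-1/2)
  (m₁,m₂)=(1,-1/2): CG² = 18/35, CG = +√(18/35)
  (m₁,m₂)=(0,1/2): CG² = 1/35, CG = −√(1/35)   ← matches the target
  (m₁,m₂)=(-1,3/2): CG² = 16/35, CG = −√(16/35)
Pairs with CG² = 1/35: (0,1/2): −√(1/35)

(0,1/2): −√(1/35)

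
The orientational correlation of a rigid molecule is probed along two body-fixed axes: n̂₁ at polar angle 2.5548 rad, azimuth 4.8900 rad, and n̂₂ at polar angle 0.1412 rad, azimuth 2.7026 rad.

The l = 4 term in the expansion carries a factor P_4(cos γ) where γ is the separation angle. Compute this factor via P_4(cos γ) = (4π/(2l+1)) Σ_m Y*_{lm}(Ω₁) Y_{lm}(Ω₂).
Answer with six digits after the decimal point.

Expand P_4 via completeness: Σ_{m} conj(Y_{4,m}) at Ω₁ times Y_{4,m} at Ω₂ —
  m=-4: Y*=+0.031531+0.027126i  Y=-0.000032+0.000171i  product -0.000006+0.000005i
  m=-3: Y*=+0.089875-0.152401i  Y=-0.000867-0.003343i  product -0.000587-0.000168i
  m=-2: Y*=-0.370575-0.137468i  Y=+0.024803+0.029881i  product -0.005084-0.014483i
  m=-1: Y*=-0.071449+0.398039i  Y=-0.230390-0.108180i  product +0.059521-0.083975i
  m=+0: Y*=-0.102975-0.000000i  Y=+0.763932+0.000000i  product -0.078666-0.000000i
  m=+1: Y*=+0.071449+0.398039i  Y=+0.230390-0.108180i  product +0.059521+0.083975i
  m=+2: Y*=-0.370575+0.137468i  Y=+0.024803-0.029881i  product -0.005084+0.014483i
  m=+3: Y*=-0.089875-0.152401i  Y=+0.000867-0.003343i  product -0.000587+0.000168i
  m=+4: Y*=+0.031531-0.027126i  Y=-0.000032-0.000171i  product -0.000006-0.000005i
Accumulated sum +0.029022-0.000000i; after 4π/(2l+1) scaling, +0.040523-0.000000i ⇒ P_4 = 0.040523

0.040523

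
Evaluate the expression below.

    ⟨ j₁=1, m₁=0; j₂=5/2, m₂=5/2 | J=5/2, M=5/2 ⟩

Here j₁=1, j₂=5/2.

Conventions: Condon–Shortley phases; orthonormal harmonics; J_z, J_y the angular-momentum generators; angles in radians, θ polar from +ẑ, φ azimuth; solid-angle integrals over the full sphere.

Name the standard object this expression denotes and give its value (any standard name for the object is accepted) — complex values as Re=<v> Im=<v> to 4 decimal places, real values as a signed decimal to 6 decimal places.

Clebsch–Gordan coefficient, −√(5/7) ≈ -0.845154

This is a Clebsch–Gordan (vector-coupling) coefficient.
j₁+j₂−J=1  J+j₁−j₂=1  J−j₁+j₂=4  j₁+j₂+J+1=7
(j₁±m₁, j₂±m₂, J±M) = (1,1,5,0,5,0)
P² = 2880/7
sum k=1..1:
  [1] −1/24 = -1/24
S = -1/24
C² = P²·S² = 5/7 ; C = -0.845154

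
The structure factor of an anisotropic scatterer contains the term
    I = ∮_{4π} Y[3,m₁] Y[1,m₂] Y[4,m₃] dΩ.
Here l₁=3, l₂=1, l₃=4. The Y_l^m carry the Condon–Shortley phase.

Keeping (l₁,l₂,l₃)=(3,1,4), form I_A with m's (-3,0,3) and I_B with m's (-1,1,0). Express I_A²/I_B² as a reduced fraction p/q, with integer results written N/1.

Shared (l₁,l₂,l₃)=(3,1,4): N and (l;000)² cancel in I_A²/I_B².
A: Δ = 0!·6!·2!/9! = 1/252; Racah Σ t=0..0: t=0:+1/720 = 1/720; ⇒ 3j(3 1 4; -3 0 3)² = 1/36, sgn -1
B: Δ = 0!·6!·2!/9! = 1/252; Racah Σ t=0..0: t=0:+1/96 = 1/96; ⇒ 3j(3 1 4; -1 1 0)² = 1/42, sgn +1
I_A²/I_B² = (1/36)/(1/42) = 7/6

7/6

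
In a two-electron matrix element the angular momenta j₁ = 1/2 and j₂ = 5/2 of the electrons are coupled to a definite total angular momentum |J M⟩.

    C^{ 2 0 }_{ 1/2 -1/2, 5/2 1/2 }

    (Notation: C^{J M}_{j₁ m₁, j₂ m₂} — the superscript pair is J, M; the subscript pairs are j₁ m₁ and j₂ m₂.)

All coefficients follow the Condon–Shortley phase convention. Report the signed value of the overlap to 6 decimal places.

−√(1/2) ≈ -0.707107

triangle: 1!*0!*4!/6! = 24/720
(j±m)!: 0!*1!*3!*2!*2!*2! = 48
prefactor² = (2J+1)*Δ*N² = 8
  k=1: −1/(1!*0!*0!*2!*0!*2!) = -1/4
Σ = -1/4  ⇒  CG² = 8*(-1/4)² = 1/2
CG = −√(1/2) = -0.707107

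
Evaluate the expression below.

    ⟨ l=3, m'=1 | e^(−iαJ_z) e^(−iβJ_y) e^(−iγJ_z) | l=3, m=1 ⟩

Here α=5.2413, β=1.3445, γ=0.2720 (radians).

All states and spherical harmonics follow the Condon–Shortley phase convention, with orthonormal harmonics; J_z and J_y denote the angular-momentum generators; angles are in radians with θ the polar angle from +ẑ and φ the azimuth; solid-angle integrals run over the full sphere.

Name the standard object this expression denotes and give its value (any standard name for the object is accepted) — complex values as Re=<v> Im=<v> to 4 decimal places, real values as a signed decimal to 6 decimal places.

Wigner D-matrix element, Re=-0.2735 Im=-0.2651

This is a Wigner D-matrix element — the rotation-matrix element ⟨l m'| R(α,β,γ) |l m⟩ in the angular-momentum basis.
Split into d^3_{1,1}(β=1.3445) × two z-phases.
Half-angle: c=0.782422, s=0.622748. N=√(24·2·24·2)=48.000000
The bounds max(0,m−m')=0 and min(l+m,l−m')=2 give 3 terms
  k=0: (−1)^0·48.0000/(48)·0.7824^6·0.6227^0 = +0.229429
  k=1: (−1)^1·48.0000/(6)·0.7824^4·0.6227^2 = -1.162733
  k=2: (−1)^2·48.0000/(8)·0.7824^2·0.6227^4 = +0.552438
d^3_{1,1}(1.3445) = +0.229429 -1.162733 +0.552438 = -0.380866
D = (+0.504593+0.863357i)·(-0.380866)·(+0.963236-0.268658i) = -0.273458-0.265103i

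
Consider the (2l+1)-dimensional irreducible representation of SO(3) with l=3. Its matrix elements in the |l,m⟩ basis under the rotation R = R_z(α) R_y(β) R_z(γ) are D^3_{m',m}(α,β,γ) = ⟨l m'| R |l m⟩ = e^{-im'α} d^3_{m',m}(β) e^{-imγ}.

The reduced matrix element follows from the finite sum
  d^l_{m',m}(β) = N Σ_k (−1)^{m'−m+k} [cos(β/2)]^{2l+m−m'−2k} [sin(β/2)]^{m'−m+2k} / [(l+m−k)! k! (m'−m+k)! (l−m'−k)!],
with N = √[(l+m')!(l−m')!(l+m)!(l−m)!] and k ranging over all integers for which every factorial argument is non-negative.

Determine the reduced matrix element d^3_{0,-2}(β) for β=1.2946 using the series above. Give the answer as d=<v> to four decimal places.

d^3_{0,-2}(β=1.2946) via the finite sum:
c=cos(1.294600/2)=0.797715, s=sin(1.294600/2)=0.603035; N=√[6·6·1·120]=65.726707
k∈{0,1} keeps every argument non-negative
  k=0: (−1)^2·65.7267/(12)·0.7977^4·0.6030^2 = +0.806559
  k=1: (−1)^3·65.7267/(12)·0.7977^2·0.6030^4 = -0.460920
d^3_{0,-2}(1.2946) = +0.806559 -0.460920 = +0.345639

d=0.3456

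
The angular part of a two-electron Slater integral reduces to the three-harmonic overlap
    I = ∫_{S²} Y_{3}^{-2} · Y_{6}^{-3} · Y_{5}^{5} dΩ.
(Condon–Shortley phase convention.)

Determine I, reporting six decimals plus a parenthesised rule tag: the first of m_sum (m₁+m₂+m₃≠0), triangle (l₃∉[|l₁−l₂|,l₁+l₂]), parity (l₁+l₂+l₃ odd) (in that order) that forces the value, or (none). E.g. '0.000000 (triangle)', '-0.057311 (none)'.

Rules hold: Σm=0, L=14 even, 3≤5≤9.
N = 7·13·11 = 1001
Δ = 4!·2!·8!/15! = 1/675675
Racah Σ t=1..3: t=1:−1/8640 t=2:+1/2304 t=3:−1/8640 = 7/34560
⇒ 3j(3 6 5; 0 0 0)² = 7/429, sgn -1
Racah Σ t=3..3: t=3:−1/483840 = -1/483840
⇒ 3j(3 6 5; -2 -3 5)² = 6/1001, sgn -1
4πI² = N·(3j₀)²·(3jₘ)² = 14/143
I = +1·√(0.0979021/4π) = 0.08826552
No selection rule forces the value: the integral is nonzero (none).

0.088266 (none)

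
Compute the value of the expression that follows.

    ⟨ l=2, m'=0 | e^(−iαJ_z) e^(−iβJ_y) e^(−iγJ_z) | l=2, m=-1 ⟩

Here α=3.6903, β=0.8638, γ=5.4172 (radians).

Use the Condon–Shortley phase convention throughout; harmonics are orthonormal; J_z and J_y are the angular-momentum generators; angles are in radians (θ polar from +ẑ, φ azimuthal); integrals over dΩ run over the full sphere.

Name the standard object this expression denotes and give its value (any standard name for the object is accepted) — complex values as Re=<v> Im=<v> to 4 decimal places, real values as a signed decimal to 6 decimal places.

Wigner D-matrix element, Re=-0.3919 Im=0.4607

This is a Wigner D-matrix element — the rotation-matrix element ⟨l m'| R(α,β,γ) |l m⟩ in the angular-momentum basis.
Split into d^2_{0,-1}(β=0.8638) × two z-phases.
With c≡cos(β/2)=0.908172 and s≡sin(β/2)=0.418597, N=[2·2·1·6]^{1/2}=4.898979
Admissible k: 0..1 (factorial args all ≥0)
  k=0: (−1)^1·4.8990/(2)·0.9082^3·0.4186^1 = -0.768027
  k=1: (−1)^2·4.8990/(2)·0.9082^1·0.4186^3 = +0.163167
d^2_{0,-1}(0.8638) = -0.768027 +0.163167 = -0.604860
Attach z-rotation phases: D = e^{-i(0)(3.6903)}·(-0.604860)·e^{-i(-1)(5.4172)} = -0.391882+0.460742i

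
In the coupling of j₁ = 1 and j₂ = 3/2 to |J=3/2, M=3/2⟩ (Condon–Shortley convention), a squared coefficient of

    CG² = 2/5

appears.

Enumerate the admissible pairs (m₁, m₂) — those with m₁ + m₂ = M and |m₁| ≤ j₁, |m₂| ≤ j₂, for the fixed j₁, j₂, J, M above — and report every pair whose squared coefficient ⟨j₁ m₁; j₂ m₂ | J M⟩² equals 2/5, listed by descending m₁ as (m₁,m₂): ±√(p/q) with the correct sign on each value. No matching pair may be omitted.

Admissible pairs with m₁+m₂ = M = 3/2: (0,3/2), (1,1/2)
  (m₁,m₂)=(1,1/2): CG² = 2/5, CG = +√(2/5)   ← matches the target
  (m₁,m₂)=(0,3/2): CG² = 3/5, CG = −√(3/5)
Pairs with CG² = 2/5: (1,1/2): +√(2/5)

(1,1/2): +√(2/5)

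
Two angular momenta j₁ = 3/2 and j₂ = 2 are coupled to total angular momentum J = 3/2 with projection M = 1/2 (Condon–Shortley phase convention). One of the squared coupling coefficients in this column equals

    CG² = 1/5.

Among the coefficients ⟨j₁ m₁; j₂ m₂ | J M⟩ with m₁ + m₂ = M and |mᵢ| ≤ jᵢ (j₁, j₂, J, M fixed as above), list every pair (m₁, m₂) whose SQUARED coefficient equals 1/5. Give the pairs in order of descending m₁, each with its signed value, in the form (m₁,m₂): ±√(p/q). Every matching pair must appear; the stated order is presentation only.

(1/2,0): −√(1/5)

Admissible pairs with m₁+m₂ = M = 1/2: (-3/2,2), (-1/2,1), (1/2,0), (3/2,-1)
  (m₁,m₂)=(3/2,-1): CG² = 2/5, CG = +√(2/5)
  (m₁,m₂)=(1/2,0): CG² = 1/5, CG = −√(1/5)   ← matches the target
  (m₁,m₂)=(-1/2,1): CG² = 0/1, CG = 0
  (m₁,m₂)=(-3/2,2): CG² = 2/5, CG = +√(2/5)
Pairs with CG² = 1/5: (1/2,0): −√(1/5)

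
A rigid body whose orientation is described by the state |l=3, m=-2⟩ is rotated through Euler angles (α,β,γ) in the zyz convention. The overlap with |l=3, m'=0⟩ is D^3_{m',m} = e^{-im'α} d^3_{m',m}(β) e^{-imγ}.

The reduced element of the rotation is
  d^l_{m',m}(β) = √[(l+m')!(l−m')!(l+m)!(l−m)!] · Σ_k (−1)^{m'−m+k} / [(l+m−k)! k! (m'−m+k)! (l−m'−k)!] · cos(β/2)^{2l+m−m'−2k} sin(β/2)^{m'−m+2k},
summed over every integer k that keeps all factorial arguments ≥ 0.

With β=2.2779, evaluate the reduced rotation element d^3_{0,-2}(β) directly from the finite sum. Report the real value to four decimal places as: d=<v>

d^3_{0,-2}(β=2.2779) via the finite sum:
c=cos(2.277900/2)=0.418548, s=sin(2.277900/2)=0.908195; N=√[6·6·1·120]=65.726707
k∈{0,1} keeps every argument non-negative
  k=0: (−1)^2·65.7267/(12)·0.4185^4·0.9082^2 = +0.138644
  k=1: (−1)^3·65.7267/(12)·0.4185^2·0.9082^4 = -0.652781
d^3_{0,-2}(2.2779) = +0.138644 -0.652781 = -0.514137

d=-0.5141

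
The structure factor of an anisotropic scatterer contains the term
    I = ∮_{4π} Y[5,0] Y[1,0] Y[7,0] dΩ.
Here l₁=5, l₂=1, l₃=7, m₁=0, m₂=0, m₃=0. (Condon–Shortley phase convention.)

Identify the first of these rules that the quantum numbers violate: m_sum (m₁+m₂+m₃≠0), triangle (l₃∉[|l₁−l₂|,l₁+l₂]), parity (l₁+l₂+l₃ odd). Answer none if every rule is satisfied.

triangle

azimuthal sum: 0 + 0 + 0 = 0  ✓
l₃ must lie in [4,6]; have l₃=7  ✗
L = 5 + 1 + 7 = 13 (odd)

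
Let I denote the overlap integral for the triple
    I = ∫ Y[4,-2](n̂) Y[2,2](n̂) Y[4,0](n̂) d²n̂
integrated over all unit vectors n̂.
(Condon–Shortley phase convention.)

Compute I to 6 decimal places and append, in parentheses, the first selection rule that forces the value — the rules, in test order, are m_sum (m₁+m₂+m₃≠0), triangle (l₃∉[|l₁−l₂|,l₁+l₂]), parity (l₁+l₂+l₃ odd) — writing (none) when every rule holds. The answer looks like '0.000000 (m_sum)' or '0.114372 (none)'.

-0.190365 (none)

Rules hold: Σm=0, L=10 even, 2≤4≤6.
N = 9·5·9 = 405
Δ = 2!·6!·2!/11! = 1/13860
Racah Σ t=0..2: t=0:+1/192 t=1:−1/36 t=2:+1/192 = -5/288
⇒ 3j(4 2 4; 0 0 0)² = 20/693, sgn -1
Racah Σ t=2..2: t=2:+1/192 = 1/192
⇒ 3j(4 2 4; -2 2 0)² = 3/77, sgn +1
4πI² = N·(3j₀)²·(3jₘ)² = 2700/5929
I = -1·√(0.455389/4π) = -0.19036462
No selection rule forces the value: the integral is nonzero (none).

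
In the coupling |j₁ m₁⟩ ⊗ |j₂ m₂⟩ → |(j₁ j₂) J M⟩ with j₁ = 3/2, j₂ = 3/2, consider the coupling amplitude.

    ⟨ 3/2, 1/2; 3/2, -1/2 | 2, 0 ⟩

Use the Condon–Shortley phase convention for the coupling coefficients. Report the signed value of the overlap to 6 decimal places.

+0.500000  (= +√(1/4))

triangle: 1!*2!*2!/6! = 4/720
(j±m)!: 2!*1!*1!*2!*2!*2! = 16
prefactor² = (2J+1)*Δ*N² = 4/9
  k=0: +1/(0!*1!*1!*1!*1!*1!) = 1
  k=1: −1/(1!*0!*0!*0!*2!*2!) = -1/4
Σ = 3/4  ⇒  CG² = 4/9*(3/4)² = 1/4
CG = +√(1/4) = +0.500000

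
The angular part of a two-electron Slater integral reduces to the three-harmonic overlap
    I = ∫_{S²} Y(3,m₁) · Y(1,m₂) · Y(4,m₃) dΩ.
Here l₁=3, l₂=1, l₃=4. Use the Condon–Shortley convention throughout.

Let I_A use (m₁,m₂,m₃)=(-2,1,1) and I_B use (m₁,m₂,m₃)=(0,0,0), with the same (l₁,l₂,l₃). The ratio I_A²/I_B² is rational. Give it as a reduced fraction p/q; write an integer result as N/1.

3/16

l's match ⇒ only the (l;m) 3-j factors differ between A and B.
A: triangle coeff Δ(3,1,4) = 1/252; Σ_t [0,0]: t=0:+1/240 = 1/240; (3j)²=1/84 [(3 1 4; -2 1 1)], sign=-1
B: triangle coeff Δ(3,1,4) = 1/252; Σ_t [0,0]: t=0:+1/36 = 1/36; (3j)²=4/63 [(3 1 4; 0 0 0)], sign=+1
I_A²/I_B² = (1/84)/(4/63) = 3/16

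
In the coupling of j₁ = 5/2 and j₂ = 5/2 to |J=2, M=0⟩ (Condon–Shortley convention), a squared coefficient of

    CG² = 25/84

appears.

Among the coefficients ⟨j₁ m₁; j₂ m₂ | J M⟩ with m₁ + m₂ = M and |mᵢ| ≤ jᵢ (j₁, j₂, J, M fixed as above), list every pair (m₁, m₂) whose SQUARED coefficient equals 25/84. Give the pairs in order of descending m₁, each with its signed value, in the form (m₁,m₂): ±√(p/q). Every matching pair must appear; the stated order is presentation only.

(5/2,-5/2): +√(25/84); (-5/2,5/2): −√(25/84)

Admissible pairs with m₁+m₂ = M = 0: (-5/2,5/2), (-3/2,3/2), (-1/2,1/2), (1/2,-1/2), (3/2,-3/2), (5/2,-5/2)
  (m₁,m₂)=(5/2,-5/2): CG² = 25/84, CG = +√(25/84)   ← matches the target
  (m₁,m₂)=(3/2,-3/2): CG² = 1/84, CG = +√(1/84)
  (m₁,m₂)=(1/2,-1/2): CG² = 4/21, CG = −√(4/21)
  (m₁,m₂)=(-1/2,1/2): CG² = 4/21, CG = +√(4/21)
  (m₁,m₂)=(-3/2,3/2): CG² = 1/84, CG = −√(1/84)
  (m₁,m₂)=(-5/2,5/2): CG² = 25/84, CG = −√(25/84)   ← matches the target
Pairs with CG² = 25/84: (5/2,-5/2): +√(25/84); (-5/2,5/2): −√(25/84)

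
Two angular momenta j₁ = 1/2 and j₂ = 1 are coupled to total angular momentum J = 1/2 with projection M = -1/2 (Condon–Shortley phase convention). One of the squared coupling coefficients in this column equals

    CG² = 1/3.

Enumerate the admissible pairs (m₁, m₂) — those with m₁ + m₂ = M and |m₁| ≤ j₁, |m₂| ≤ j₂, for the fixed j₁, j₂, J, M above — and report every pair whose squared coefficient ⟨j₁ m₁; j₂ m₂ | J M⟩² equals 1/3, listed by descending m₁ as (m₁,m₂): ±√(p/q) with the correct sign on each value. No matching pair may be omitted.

(-1/2,0): −√(1/3)

Admissible pairs with m₁+m₂ = M = -1/2: (-1/2,0), (1/2,-1)
  (m₁,m₂)=(1/2,-1): CG² = 2/3, CG = +√(2/3)
  (m₁,m₂)=(-1/2,0): CG² = 1/3, CG = −√(1/3)   ← matches the target
Pairs with CG² = 1/3: (-1/2,0): −√(1/3)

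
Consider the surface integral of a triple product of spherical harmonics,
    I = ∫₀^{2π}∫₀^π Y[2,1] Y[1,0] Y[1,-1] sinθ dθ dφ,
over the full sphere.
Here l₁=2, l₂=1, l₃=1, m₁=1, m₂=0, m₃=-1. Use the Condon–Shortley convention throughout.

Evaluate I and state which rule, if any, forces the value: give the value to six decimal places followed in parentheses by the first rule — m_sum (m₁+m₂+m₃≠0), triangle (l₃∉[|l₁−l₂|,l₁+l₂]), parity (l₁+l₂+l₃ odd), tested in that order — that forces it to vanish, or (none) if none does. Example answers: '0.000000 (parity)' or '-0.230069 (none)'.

Rules hold: Σm=0, L=4 even, 1≤1≤3.
N = 5·3·3 = 45
Δ = 2!·2!·0!/5! = 1/30
Racah Σ t=1..1: t=1:−1/1 = -1/1
⇒ 3j(2 1 1; 0 0 0)² = 2/15, sgn +1
Racah Σ t=1..1: t=1:−1/2 = -1/2
⇒ 3j(2 1 1; 1 0 -1)² = 1/10, sgn -1
4πI² = N·(3j₀)²·(3jₘ)² = 3/5
I = -1·√(0.6/4π) = -0.21850969
No selection rule forces the value: the integral is nonzero (none).

-0.218510 (none)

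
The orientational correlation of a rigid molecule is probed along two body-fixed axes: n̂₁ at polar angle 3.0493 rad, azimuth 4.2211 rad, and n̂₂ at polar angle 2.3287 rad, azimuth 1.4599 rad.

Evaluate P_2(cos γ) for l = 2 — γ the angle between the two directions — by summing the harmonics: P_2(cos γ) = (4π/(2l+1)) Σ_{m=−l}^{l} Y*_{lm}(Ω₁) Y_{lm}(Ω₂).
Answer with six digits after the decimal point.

0.080932

Term-by-term m-sum for l=2 (normalisation 4π/5 = 2.513274):
  [-2]  conj(Y_{2,-2})(Ω₁) = (-0.001821, 0.002730) ; Y_{2,-2}(Ω₂) = (-0.198761, -0.044821) ; Δ = (0.000484, -0.000461)
  [-1]  conj(Y_{2,-1})(Ω₁) = (0.033446, 0.062511) ; Y_{2,-1}(Ω₂) = (-0.042684, 0.383321) ; Δ = (-0.025389, 0.010152)
  [+0]  conj(Y_{2,0})(Ω₁) = (0.622747, -0.000000) ; Y_{2,0}(Ω₂) = (0.131694, 0.000000) ; Δ = (0.082012, 0.000000)
  [+1]  conj(Y_{2,1})(Ω₁) = (-0.033446, 0.062511) ; Y_{2,1}(Ω₂) = (0.042684, 0.383321) ; Δ = (-0.025389, -0.010152)
  [+2]  conj(Y_{2,2})(Ω₁) = (-0.001821, -0.002730) ; Y_{2,2}(Ω₂) = (-0.198761, 0.044821) ; Δ = (0.000484, 0.000461)
Total Σ_m = (0.032202, -0.000000). Multiply by 2.513274: (0.080932, -0.000000). P_2(cos γ) = 0.080932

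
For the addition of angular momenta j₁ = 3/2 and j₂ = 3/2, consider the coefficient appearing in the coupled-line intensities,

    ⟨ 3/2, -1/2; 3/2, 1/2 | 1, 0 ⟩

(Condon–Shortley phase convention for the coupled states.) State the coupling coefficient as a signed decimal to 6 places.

−√(1/20) = -0.223607

√[3·2!1!1!/5! · 1!2!2!1!1!1!] = √(1/5)
  +(−1)^1/∏(1,1,1,1,0,0)! = -1  (running -1)
  +(−1)^2/∏(2,0,0,0,1,1)! = 1/2  (running -1/2)
⟨..|..⟩ = √(1/5)·(-1/2) = -0.223607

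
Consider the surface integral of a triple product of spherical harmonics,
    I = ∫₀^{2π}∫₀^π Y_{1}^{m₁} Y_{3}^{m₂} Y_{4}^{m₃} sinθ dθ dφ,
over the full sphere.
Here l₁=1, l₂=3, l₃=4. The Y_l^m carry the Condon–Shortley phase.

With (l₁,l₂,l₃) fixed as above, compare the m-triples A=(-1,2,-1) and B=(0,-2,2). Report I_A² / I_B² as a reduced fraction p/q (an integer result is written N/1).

1/4

l's match ⇒ only the (l;m) 3-j factors differ between A and B.
A: triangle coeff Δ(1,3,4) = 1/252; Σ_t [0,0]: t=0:+1/240 = 1/240; (3j)²=1/84 [(1 3 4; -1 2 -1)], sign=-1
B: triangle coeff Δ(1,3,4) = 1/252; Σ_t [0,0]: t=0:+1/120 = 1/120; (3j)²=1/21 [(1 3 4; 0 -2 2)], sign=+1
I_A²/I_B² = (1/84)/(1/21) = 1/4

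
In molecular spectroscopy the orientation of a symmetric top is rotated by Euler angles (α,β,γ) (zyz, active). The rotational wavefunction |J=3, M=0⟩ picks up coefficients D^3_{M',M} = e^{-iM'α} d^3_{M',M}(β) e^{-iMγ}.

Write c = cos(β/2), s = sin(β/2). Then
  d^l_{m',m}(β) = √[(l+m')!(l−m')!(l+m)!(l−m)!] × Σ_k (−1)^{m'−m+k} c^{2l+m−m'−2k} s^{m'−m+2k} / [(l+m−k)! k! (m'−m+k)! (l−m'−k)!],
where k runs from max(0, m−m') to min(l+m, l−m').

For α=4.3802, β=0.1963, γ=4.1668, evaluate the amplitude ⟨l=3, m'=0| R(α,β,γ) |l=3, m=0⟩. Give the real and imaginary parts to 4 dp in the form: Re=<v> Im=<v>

First d^3_{0,0}(β=0.1963), then the phase factors e^{-i(0)α} and e^{-i(0)γ}:
c=cos(0.196300/2)=0.995187, s=sin(0.196300/2)=0.097992; N=√[6·6·6·6]=36.000000
Admissible k: 0..3 (factorial args all ≥0)
  k=0: (−1)^0·36.0000/(36)·0.9952^6·0.0980^0 = +0.971468
  k=1: (−1)^1·36.0000/(4)·0.9952^4·0.0980^2 = -0.084771
  k=2: (−1)^2·36.0000/(4)·0.9952^2·0.0980^4 = +0.000822
  k=3: (−1)^3·36.0000/(36)·0.9952^0·0.0980^6 = -0.000001
d^3_{0,0}(0.1963) = +0.971468 -0.084771 +0.000822 -0.000001 = +0.887518
Attach z-rotation phases: D = e^{-i(0)(4.3802)}·(+0.887518)·e^{-i(0)(4.1668)} = +0.887518+0.000000i

Re=0.8875 Im=0.0000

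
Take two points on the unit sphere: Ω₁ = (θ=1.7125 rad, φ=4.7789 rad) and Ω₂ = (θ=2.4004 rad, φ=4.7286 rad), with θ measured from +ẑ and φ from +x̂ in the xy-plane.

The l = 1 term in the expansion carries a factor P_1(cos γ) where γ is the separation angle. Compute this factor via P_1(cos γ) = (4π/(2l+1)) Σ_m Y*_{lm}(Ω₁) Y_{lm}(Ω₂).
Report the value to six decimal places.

Addition theorem: P_1(cos γ) = (4π/3) Σ_m Y*_{lm}(Ω₁) Y_{lm}(Ω₂), m = −1…1:
  term(m=-1) = 0.07968 + 0.00401j   from Y*(Ω₁)=0.02273 - 0.34127j, Y(Ω₂)=0.00378 + 0.23324j
  term(m=+0) = 0.02487 + 0.00000j   from Y*(Ω₁)=-0.06901 + 0.00000j, Y(Ω₂)=-0.36042 + 0.00000j
  term(m=+1) = 0.07968 - 0.00401j   from Y*(Ω₁)=-0.02273 - 0.34127j, Y(Ω₂)=-0.00378 + 0.23324j
Σ over m = 0.18424 + 0.00000j; ×(4π/3) → 0.77174 + 0.00000j. Real part: 0.771736

0.771736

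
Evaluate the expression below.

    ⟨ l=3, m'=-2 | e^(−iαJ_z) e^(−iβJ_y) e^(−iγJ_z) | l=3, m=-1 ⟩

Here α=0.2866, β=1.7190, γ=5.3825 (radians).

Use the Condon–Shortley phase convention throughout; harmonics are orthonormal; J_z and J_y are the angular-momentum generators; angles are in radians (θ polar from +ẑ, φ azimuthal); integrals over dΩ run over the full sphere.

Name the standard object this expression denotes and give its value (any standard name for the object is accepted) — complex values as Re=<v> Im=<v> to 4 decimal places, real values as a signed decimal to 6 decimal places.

Wigner D-matrix element, Re=-0.4553 Im=0.1547

This is a Wigner D-matrix element — the rotation-matrix element ⟨l m'| R(α,β,γ) |l m⟩ in the angular-momentum basis.
First d^3_{-2,-1}(β=1.7190), then the phase factors e^{-i(-2)α} and e^{-i(-1)γ}:
c=cos(1.719000/2)=0.652816, s=sin(1.719000/2)=0.757516; N=√[1·120·2·24]=75.894664
Admissible k: 1..2 (factorial args all ≥0)
  k=1: (−1)^0·75.8947/(24)·0.6528^5·0.7575^1 = +0.284019
  k=2: (−1)^1·75.8947/(12)·0.6528^3·0.7575^3 = -0.764855
d^3_{-2,-1}(1.7190) = +0.284019 -0.764855 = -0.480836
Attach z-rotation phases: D = e^{-i(-2)(0.2866)}·(-0.480836)·e^{-i(-1)(5.3825)} = -0.455281+0.154667i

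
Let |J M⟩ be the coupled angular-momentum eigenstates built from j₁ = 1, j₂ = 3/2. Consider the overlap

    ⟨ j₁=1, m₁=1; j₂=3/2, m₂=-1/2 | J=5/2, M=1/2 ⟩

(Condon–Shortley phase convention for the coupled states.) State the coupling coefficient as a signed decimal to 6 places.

j₁+j₂−J=0  J+j₁−j₂=2  J−j₁+j₂=3  j₁+j₂+J+1=6
(j₁±m₁, j₂±m₂, J±M) = (2,0,1,2,3,2)
P² = 24/5
sum k=0..0:
  [0] +1/4 = 1/4
S = 1/4
C² = P²·S² = 3/10 ; C = +0.547723

+√(3/10) = +0.547723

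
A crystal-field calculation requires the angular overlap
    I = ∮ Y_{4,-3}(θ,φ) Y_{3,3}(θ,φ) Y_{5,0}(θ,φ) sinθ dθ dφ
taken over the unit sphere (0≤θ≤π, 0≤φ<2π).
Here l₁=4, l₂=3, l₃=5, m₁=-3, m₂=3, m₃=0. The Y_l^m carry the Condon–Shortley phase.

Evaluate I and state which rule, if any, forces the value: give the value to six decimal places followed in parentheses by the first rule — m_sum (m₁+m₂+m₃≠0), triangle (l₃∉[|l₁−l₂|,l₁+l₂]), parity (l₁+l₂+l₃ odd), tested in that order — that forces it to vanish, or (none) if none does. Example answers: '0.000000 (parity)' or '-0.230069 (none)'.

Checks pass: Σm=0; 12 even; l₃=5∈[1,7].
(2·4+1)(2·3+1)(2·5+1) = 693
Δ: 2! 6! 4! / 13! → 1/180180
sum: t=0:+1/576 t=1:−1/144 t=2:+1/576 = -1/288
3j²(4 3 5; 0 0 0) = Δ·Π!·Σ² = 20/1001  (sign +1)
sum: t=2:+1/5760 = 1/5760
3j²(4 3 5; -3 3 0) = Δ·Π!·Σ² = 5/572  (sign -1)
combine: 4πI² = 693·20/1001·5/572 = 225/1859
take √, sign -1: I = -0.09814013
No selection rule forces the value: the integral is nonzero (none).

-0.098140 (none)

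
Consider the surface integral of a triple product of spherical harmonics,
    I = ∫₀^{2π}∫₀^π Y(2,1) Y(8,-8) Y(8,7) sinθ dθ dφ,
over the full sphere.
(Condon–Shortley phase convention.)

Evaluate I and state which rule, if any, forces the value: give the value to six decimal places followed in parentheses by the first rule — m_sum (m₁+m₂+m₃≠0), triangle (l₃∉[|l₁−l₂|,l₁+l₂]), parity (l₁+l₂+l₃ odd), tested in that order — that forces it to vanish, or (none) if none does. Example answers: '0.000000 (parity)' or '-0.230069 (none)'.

Checks pass: Σm=0; 18 even; l₃=8∈[6,10].
(2·2+1)(2·8+1)(2·8+1) = 1445
Δ: 2! 2! 14! / 19! → 1/348840
sum: t=0:+1/116121600 t=1:−1/25401600 t=2:+1/116121600 = -1/45158400
3j²(2 8 8; 0 0 0) = Δ·Π!·Σ² = 24/1615  (sign -1)
sum: t=0:+1/174356582400 = 1/174356582400
3j²(2 8 8; 1 -8 7) = Δ·Π!·Σ² = 5/323  (sign -1)
combine: 4πI² = 1445·24/1615·5/323 = 120/361
take √, sign +1: I = 0.16264177
No selection rule forces the value: the integral is nonzero (none).

0.162642 (none)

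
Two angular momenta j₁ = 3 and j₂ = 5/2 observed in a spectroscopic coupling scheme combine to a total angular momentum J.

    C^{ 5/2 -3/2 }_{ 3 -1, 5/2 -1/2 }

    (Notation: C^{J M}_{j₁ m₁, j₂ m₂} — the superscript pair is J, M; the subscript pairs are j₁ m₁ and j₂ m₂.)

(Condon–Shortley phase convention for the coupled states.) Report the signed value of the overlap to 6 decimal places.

+0.169031  (= +√(1/35))

√[6·3!3!2!/9! · 2!4!2!3!1!4!] = √(576/35)
  +(−1)^1/∏(1,2,3,1,0,1)! = -1/12  (running -1/12)
  +(−1)^2/∏(2,1,2,0,1,2)! = 1/8  (running 1/24)
⟨..|..⟩ = √(576/35)·(1/24) = +0.169031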